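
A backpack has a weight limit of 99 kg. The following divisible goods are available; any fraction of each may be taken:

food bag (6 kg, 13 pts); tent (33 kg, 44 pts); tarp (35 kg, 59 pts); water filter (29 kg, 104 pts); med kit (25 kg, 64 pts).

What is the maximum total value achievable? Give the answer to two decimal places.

Take in order of value per unit:
- water filter (104/29 per unit): all 29 → value 104, running total 104.00
- med kit (64/25 per unit): all 25 → value 64, running total 168.00
- food bag (13/6 per unit): all 6 → value 13, running total 181.00
- tarp (59/35 per unit): all 35 → value 59, running total 240.00
- tent (44/33 per unit): 4 of 33 → value 4×44/33 = 5.3333, running total 245.33
Total 245.33.

245.33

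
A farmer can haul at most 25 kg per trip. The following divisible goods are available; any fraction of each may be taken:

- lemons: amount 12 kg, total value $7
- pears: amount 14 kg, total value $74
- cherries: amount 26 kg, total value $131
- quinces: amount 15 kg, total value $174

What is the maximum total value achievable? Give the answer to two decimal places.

Take in order of value per unit:
- quinces (174/15 per unit): all 15 → value 174, running total 174.00
- pears (74/14 per unit): 10 of 14 → value 10×74/14 = 52.8571, running total 226.86
Total 226.86.

226.86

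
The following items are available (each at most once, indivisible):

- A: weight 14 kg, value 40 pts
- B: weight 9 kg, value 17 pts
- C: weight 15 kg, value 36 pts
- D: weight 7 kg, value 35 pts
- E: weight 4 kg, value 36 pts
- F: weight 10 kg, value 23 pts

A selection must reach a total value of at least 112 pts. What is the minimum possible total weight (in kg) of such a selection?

Subsets with value ≥ 112, sorted by total weight:
- A+C+E: weight 33, value 112
- A+B+D+E: weight 34, value 128
Minimum weight: 33 kg.

33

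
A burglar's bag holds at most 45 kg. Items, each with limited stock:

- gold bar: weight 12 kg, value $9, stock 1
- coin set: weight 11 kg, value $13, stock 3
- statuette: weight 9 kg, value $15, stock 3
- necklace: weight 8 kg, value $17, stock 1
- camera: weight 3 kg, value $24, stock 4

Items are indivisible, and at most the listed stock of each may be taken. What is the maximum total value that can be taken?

Top feasible selections:
- 2×statuette + 1×necklace + 4×camera: weight 38, value 143
- 3×statuette + 4×camera: weight 39, value 141
- 1×coin set + 1×statuette + 1×necklace + 4×camera: weight 40, value 141
Best: $143.

$143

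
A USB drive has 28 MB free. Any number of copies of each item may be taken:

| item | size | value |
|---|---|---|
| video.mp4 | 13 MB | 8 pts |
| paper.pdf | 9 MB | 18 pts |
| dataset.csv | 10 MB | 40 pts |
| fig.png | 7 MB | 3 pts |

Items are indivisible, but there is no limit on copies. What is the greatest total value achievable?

Best value-per-unit is dataset.csv at 40/10; filling with it alone gives 2×40 = 80.
Optimal mix: 2×dataset.csv + 1×fig.png → size 27, value 83.

83 pts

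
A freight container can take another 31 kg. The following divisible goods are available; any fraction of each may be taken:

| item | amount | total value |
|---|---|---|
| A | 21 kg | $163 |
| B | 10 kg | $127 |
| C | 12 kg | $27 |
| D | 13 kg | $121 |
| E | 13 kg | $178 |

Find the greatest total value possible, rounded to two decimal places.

Take in order of value per unit:
- E (178/13 per unit): all 13 → value 178, running total 178.00
- B (127/10 per unit): all 10 → value 127, running total 305.00
- D (121/13 per unit): 8 of 13 → value 8×121/13 = 74.4615, running total 379.46
Total 379.46.

379.46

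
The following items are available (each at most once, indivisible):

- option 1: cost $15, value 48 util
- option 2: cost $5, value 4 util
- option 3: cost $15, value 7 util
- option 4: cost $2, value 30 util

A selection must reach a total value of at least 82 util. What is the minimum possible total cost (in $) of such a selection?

Subsets with value ≥ 82, sorted by total cost:
- option 1+option 2+option 4: cost 22, value 82
- option 1+option 3+option 4: cost 32, value 85
- option 1+option 2+option 3+option 4: cost 37, value 89
Minimum cost: 22 $.

22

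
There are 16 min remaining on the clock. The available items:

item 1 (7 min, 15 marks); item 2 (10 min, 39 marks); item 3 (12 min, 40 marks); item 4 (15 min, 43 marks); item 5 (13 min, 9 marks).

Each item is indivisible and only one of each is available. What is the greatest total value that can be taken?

Check high-value combinations within 16 min:
- item 4: time 15, value 43
- item 3: time 12, value 40
- item 2: time 10, value 39
Best: 43 marks.

43 marks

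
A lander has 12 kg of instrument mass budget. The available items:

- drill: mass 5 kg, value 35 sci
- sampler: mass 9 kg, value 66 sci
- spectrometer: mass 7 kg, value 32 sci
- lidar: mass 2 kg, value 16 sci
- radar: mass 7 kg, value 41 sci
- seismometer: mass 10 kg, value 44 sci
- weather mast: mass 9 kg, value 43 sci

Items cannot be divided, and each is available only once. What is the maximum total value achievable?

82 sci

Check high-value combinations within 12 kg:
- sampler+lidar: mass 9+2=11, value 66+16=82
- drill+radar: mass 5+7=12, value 35+41=76
- drill+spectrometer: mass 5+7=12, value 35+32=67
Best: 82 sci.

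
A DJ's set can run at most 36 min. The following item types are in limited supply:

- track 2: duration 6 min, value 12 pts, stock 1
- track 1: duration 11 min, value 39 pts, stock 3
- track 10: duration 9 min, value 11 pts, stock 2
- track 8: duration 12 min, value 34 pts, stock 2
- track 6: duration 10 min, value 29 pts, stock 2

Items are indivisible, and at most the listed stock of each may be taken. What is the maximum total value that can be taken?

117 pts

Top feasible selections:
- 3×track 1: duration 33, value 117
- 2×track 1 + 1×track 8: duration 34, value 112
Best: 117 pts.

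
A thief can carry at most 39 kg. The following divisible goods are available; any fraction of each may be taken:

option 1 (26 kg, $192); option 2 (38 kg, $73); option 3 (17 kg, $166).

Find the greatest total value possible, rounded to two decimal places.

328.46

Take in order of value per unit:
- option 3 (166/17 per unit): all 17 → value 166, running total 166.00
- option 1 (192/26 per unit): 22 of 26 → value 22×192/26 = 162.4615, running total 328.46
Total 328.46.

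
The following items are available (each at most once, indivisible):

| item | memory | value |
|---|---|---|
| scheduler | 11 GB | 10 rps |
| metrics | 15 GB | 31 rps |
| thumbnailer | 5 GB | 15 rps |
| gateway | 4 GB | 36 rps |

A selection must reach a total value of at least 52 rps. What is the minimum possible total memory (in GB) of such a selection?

Subsets with value ≥ 52, sorted by total memory:
- metrics+gateway: memory 19, value 67
- scheduler+thumbnailer+gateway: memory 20, value 61
- metrics+thumbnailer+gateway: memory 24, value 82
- scheduler+metrics+gateway: memory 30, value 77
Minimum memory: 19 GB.

19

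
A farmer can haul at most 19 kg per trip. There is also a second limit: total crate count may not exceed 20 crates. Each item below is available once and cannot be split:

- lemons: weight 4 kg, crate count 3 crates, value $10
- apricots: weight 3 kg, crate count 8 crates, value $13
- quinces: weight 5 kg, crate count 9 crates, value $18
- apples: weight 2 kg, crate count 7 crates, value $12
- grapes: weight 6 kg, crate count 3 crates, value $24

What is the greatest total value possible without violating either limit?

$55

Feasible sets respecting both limits:
- apricots+quinces+grapes: weight 14, crate count 20, value 55
- quinces+apples+grapes: weight 13, crate count 19, value 54
- lemons+quinces+grapes: weight 15, crate count 15, value 52
Best: $55.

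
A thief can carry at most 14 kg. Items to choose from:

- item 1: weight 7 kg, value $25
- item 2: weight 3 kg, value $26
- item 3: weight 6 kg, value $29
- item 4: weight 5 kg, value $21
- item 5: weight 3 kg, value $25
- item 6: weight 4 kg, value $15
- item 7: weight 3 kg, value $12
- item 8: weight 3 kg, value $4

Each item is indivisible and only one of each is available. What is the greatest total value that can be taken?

$84

Check high-value combinations within 14 kg:
- item 2+item 4+item 5+item 7: weight 3+5+3+3=14, value 26+21+25+12=84
- item 2+item 3+item 5: weight 3+6+3=12, value 26+29+25=80
- item 2+item 5+item 6+item 7: weight 3+3+4+3=13, value 26+25+15+12=78
Best: $84.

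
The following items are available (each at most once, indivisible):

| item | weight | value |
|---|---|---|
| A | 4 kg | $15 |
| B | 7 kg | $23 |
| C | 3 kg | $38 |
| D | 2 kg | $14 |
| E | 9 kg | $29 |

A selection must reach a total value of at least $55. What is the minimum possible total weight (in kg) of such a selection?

Subsets with value ≥ 55, sorted by total weight:
- A+C+D: weight 9, value 67
- B+C: weight 10, value 61
- B+C+D: weight 12, value 75
- C+E: weight 12, value 67
Minimum weight: 9 kg.

9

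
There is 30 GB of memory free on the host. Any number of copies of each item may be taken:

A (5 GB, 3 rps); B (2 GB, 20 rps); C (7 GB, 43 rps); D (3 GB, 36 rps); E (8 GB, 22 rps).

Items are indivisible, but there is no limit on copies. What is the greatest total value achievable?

Best value-per-unit is D at 36/3, and filling with it alone uses memory 10×3=30. No mix of the others beats 10×36 = 360.

360 rps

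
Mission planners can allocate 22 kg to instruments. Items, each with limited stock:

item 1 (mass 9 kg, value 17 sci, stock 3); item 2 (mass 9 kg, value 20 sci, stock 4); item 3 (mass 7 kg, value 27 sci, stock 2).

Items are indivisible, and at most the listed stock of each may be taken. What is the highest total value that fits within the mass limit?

Top feasible selections:
- 2×item 3: mass 14, value 54
- 1×item 2 + 1×item 3: mass 16, value 47
Best: 54 sci.

54 sci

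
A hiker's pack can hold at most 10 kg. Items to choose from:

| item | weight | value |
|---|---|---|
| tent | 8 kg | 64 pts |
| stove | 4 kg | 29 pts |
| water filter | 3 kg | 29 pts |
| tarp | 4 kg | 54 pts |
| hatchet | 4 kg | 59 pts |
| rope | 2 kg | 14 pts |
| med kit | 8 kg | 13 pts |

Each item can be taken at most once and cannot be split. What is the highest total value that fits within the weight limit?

Check high-value combinations within 10 kg:
- tarp+hatchet+rope: weight 4+4+2=10, value 54+59+14=127
- tarp+hatchet: weight 4+4=8, value 54+59=113
- water filter+hatchet+rope: weight 3+4+2=9, value 29+59+14=102
Best: 127 pts.

127 pts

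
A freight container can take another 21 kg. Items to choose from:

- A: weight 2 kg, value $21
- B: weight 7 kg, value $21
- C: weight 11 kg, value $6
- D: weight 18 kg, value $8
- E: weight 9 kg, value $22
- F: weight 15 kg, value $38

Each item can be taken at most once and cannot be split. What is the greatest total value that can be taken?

$64

Check high-value combinations within 21 kg:
- A+B+E: weight 2+7+9=18, value 21+21+22=64
- A+F: weight 2+15=17, value 21+38=59
- A+B+C: weight 2+7+11=20, value 21+21+6=48
Best: $64.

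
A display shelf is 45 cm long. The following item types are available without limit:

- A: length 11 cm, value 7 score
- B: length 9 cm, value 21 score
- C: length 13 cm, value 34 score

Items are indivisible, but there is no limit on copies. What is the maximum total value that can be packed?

Best value-per-unit is C at 34/13; filling with it alone gives 3×34 = 102.
Optimal mix: 2×B + 2×C → length 44, value 110.

110 score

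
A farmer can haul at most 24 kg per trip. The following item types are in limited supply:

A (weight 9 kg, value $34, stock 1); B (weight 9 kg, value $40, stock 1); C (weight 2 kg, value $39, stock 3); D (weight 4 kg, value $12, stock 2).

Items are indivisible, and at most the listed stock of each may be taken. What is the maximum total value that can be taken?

$191

Best selections within weight 24 and stock limits:
- 1×A + 1×B + 3×C: weight 24, value 191
- 1×B + 3×C + 2×D: weight 23, value 181
Best: $191.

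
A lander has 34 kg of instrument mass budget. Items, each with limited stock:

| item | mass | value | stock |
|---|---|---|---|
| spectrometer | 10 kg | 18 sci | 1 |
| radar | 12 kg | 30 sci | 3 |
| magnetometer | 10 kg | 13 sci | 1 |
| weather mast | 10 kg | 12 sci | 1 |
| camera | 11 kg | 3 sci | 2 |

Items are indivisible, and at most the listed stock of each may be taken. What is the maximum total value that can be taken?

78 sci

Top feasible selections:
- 1×spectrometer + 2×radar: mass 34, value 78
- 2×radar + 1×magnetometer: mass 34, value 73
Best: 78 sci.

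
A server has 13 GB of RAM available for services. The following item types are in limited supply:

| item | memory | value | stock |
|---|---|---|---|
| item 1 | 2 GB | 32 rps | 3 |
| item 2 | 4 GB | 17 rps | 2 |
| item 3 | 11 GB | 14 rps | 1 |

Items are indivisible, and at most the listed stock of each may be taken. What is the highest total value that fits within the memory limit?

Best selections within memory 13 and stock limits:
- 3×item 1 + 1×item 2: memory 10, value 113
- 2×item 1 + 2×item 2: memory 12, value 98
Best: 113 rps.

113 rps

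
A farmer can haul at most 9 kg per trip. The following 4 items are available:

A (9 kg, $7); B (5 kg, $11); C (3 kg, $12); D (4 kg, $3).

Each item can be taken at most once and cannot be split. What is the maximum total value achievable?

This is a 0/1 knapsack; check combinations near the capacity.
- B+C: weight 5+3=8, value 11+12=23
- C+D: weight 3+4=7, value 12+3=15
- B+D: weight 5+4=9, value 11+3=14
- C: weight 3, value 12
- B: weight 5, value 11
Best: $23.

$23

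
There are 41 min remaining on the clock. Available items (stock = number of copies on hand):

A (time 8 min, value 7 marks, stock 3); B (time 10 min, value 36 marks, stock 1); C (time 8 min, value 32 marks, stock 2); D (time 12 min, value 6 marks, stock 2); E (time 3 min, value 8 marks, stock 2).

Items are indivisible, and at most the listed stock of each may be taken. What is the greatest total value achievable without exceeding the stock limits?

123 marks

Best selections within time 41 and stock limits:
- 1×A + 1×B + 2×C + 2×E: time 40, value 123
- 1×B + 2×C + 2×E: time 32, value 116
Best: 123 marks.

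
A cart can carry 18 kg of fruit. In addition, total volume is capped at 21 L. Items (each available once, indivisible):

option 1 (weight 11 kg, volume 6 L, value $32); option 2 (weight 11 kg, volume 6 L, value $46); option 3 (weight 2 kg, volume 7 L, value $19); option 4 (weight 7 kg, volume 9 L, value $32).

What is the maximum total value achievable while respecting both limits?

Feasible sets respecting both limits:
- option 2+option 4: weight 18, volume 15, value 78
- option 2+option 3: weight 13, volume 13, value 65
- option 1+option 4: weight 18, volume 15, value 64
- option 1+option 3: weight 13, volume 13, value 51
Best: $78.

$78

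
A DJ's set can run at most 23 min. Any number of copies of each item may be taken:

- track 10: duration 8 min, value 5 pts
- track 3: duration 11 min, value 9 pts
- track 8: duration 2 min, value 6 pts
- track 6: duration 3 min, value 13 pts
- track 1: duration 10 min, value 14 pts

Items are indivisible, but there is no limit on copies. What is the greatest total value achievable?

Best value-per-unit is track 6 at 13/3; filling with it alone gives 7×13 = 91.
Optimal mix: 1×track 8 + 7×track 6 → duration 23, value 97.

97 pts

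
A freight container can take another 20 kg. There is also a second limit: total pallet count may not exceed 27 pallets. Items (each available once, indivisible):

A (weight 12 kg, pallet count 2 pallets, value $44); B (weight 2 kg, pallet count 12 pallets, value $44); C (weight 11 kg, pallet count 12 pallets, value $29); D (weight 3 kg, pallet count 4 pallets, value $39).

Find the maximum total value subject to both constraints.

$127

Feasible sets respecting both limits:
- A+B+D: weight 17, pallet count 18, value 127
- A+B: weight 14, pallet count 14, value 88
- A+D: weight 15, pallet count 6, value 83
Best: $127.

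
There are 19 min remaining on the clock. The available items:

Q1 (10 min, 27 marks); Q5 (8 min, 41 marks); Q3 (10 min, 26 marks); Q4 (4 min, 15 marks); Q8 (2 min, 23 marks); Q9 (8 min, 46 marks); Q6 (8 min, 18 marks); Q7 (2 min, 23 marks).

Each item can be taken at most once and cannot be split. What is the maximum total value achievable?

Check high-value combinations within 19 min:
- Q5+Q8+Q9: time 8+2+8=18, value 41+23+46=110
- Q5+Q9+Q7: time 8+8+2=18, value 41+46+23=110
- Q4+Q8+Q9+Q7: time 4+2+8+2=16, value 15+23+46+23=107
- Q5+Q4+Q8+Q7: time 8+4+2+2=16, value 41+15+23+23=102
- Q8+Q9+Q7: time 2+8+2=12, value 23+46+23=92
Best: 110 marks.

110 marks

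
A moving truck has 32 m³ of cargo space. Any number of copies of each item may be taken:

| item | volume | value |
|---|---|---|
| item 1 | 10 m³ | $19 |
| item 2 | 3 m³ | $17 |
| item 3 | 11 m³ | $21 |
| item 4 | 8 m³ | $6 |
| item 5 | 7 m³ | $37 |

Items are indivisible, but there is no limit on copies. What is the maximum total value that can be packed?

Best value-per-unit is item 2 at 17/3; filling with it alone gives 10×17 = 170.
Optimal mix: 6×item 2 + 2×item 5 → volume 32, value 176.

$176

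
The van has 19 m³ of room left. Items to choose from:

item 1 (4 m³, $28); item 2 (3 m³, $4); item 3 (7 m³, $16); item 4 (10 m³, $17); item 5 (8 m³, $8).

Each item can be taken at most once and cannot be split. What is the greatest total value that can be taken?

$52

Check high-value combinations within 19 m³:
- item 1+item 3+item 5: volume 4+7+8=19, value 28+16+8=52
- item 1+item 2+item 4: volume 4+3+10=17, value 28+4+17=49
- item 1+item 2+item 3: volume 4+3+7=14, value 28+4+16=48
- item 1+item 4: volume 4+10=14, value 28+17=45
- item 1+item 3: volume 4+7=11, value 28+16=44
Best: $52.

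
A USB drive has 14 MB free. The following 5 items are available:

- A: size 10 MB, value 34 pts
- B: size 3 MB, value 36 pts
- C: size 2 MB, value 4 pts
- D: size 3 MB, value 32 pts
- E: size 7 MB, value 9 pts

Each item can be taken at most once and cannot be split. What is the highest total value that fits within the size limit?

77 pts

Check high-value combinations within 14 MB:
- B+D+E: size 3+3+7=13, value 36+32+9=77
- B+C+D: size 3+2+3=8, value 36+4+32=72
- A+B: size 10+3=13, value 34+36=70
Best: 77 pts.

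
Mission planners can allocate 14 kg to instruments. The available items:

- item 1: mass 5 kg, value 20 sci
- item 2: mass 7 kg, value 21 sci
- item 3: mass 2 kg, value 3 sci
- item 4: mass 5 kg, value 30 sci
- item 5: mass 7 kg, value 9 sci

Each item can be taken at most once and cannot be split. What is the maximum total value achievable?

Check high-value combinations within 14 kg:
- item 2+item 3+item 4: mass 7+2+5=14, value 21+3+30=54
- item 1+item 3+item 4: mass 5+2+5=12, value 20+3+30=53
- item 2+item 4: mass 7+5=12, value 21+30=51
- item 1+item 4: mass 5+5=10, value 20+30=50
Best: 54 sci.

54 sci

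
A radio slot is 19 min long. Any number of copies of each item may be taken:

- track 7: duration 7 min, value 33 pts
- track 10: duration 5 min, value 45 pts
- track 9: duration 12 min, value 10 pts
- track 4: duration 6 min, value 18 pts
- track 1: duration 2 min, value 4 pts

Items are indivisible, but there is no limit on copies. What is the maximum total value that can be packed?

143 pts

Best value-per-unit is track 10 at 45/5; filling with it alone gives 3×45 = 135.
Optimal mix: 3×track 10 + 2×track 1 → duration 19, value 143.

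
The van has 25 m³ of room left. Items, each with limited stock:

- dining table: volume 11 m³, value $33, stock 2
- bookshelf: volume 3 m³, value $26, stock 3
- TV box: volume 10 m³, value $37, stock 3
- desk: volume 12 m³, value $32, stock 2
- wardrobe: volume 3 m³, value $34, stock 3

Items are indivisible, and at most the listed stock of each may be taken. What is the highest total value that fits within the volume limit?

Best selections within volume 25 and stock limits:
- 2×bookshelf + 1×TV box + 3×wardrobe: volume 25, value 191
- 3×bookshelf + 1×TV box + 2×wardrobe: volume 25, value 183
- 3×bookshelf + 3×wardrobe: volume 18, value 180
- 1×bookshelf + 1×TV box + 3×wardrobe: volume 22, value 165
Best: $191.

$191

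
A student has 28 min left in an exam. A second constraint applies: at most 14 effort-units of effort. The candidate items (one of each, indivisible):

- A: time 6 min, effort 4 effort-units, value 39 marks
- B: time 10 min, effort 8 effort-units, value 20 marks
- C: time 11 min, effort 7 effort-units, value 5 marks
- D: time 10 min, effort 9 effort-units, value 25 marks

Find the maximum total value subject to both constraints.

Feasible sets respecting both limits:
- A+D: time 16, effort 13, value 64
- A+B: time 16, effort 12, value 59
- A+C: time 17, effort 11, value 44
- A: time 6, effort 4, value 39
Best: 64 marks.

64 marks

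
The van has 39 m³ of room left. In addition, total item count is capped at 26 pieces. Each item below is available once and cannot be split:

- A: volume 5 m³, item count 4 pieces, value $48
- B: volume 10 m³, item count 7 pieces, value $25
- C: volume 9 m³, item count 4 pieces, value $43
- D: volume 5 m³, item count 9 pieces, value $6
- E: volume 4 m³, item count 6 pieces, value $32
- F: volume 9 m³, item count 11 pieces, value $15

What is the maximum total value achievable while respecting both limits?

Feasible sets respecting both limits:
- A+B+C+E: volume 28, item count 21, value 148
- A+C+E+F: volume 27, item count 25, value 138
- A+B+C+F: volume 33, item count 26, value 131
Best: $148.

$148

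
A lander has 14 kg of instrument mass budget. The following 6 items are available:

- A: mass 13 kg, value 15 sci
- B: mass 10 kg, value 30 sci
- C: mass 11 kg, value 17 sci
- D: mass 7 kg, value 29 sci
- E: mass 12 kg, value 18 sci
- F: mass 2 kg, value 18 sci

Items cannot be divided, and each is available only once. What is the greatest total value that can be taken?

48 sci

Check high-value combinations within 14 kg:
- B+F: mass 10+2=12, value 30+18=48
- D+F: mass 7+2=9, value 29+18=47
- E+F: mass 12+2=14, value 18+18=36
- C+F: mass 11+2=13, value 17+18=35
- B: mass 10, value 30
Best: 48 sci.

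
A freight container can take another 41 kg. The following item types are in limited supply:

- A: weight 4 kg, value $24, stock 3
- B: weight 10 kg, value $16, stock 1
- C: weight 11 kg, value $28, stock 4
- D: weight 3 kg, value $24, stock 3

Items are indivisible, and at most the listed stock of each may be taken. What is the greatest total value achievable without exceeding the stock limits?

Top feasible selections:
- 2×A + 2×C + 3×D: weight 39, value 176
- 3×A + 2×C + 2×D: weight 40, value 176
Best: $176.

$176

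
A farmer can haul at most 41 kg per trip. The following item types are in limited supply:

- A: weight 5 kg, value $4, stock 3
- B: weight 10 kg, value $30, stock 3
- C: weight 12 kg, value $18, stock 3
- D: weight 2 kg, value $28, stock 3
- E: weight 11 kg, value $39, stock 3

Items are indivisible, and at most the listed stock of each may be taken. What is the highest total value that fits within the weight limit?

Top feasible selections:
- 3×D + 3×E: weight 39, value 201
- 1×B + 3×D + 2×E: weight 38, value 192
Best: $201.

$201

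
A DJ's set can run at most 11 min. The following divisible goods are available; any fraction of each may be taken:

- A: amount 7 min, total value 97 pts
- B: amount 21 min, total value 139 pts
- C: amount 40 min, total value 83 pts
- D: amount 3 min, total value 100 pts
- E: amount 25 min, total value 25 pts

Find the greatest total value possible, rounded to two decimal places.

Take in order of value per unit:
- D (100/3 per unit): all 3 → value 100, running total 100.00
- A (97/7 per unit): all 7 → value 97, running total 197.00
- B (139/21 per unit): 1 of 21 → value 1×139/21 = 6.6190, running total 203.62
Total 203.62.

203.62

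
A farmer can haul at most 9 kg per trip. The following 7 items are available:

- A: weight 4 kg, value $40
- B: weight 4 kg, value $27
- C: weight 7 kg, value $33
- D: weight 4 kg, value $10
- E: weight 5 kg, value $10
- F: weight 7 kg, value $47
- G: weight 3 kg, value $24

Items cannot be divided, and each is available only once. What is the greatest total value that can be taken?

$67

Check high-value combinations within 9 kg:
- A+B: weight 4+4=8, value 40+27=67
- A+G: weight 4+3=7, value 40+24=64
- B+G: weight 4+3=7, value 27+24=51
Best: $67.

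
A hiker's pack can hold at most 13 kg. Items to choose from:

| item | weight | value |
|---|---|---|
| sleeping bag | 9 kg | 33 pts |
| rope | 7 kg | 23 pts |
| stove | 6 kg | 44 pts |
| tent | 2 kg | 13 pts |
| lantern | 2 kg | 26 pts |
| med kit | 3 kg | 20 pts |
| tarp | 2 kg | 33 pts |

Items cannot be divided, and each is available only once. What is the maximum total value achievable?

Check high-value combinations within 13 kg:
- stove+lantern+med kit+tarp: weight 6+2+3+2=13, value 44+26+20+33=123
- stove+tent+lantern+tarp: weight 6+2+2+2=12, value 44+13+26+33=116
- stove+tent+med kit+tarp: weight 6+2+3+2=13, value 44+13+20+33=110
- stove+lantern+tarp: weight 6+2+2=10, value 44+26+33=103
- stove+tent+lantern+med kit: weight 6+2+2+3=13, value 44+13+26+20=103
Best: 123 pts.

123 pts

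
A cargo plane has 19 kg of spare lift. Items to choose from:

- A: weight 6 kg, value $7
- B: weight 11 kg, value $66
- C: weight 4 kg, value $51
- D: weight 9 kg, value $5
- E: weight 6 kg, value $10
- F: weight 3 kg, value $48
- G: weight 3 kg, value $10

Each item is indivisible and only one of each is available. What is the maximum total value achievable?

Check high-value combinations within 19 kg:
- B+C+F: weight 11+4+3=18, value 66+51+48=165
- B+C+G: weight 11+4+3=18, value 66+51+10=127
- B+F+G: weight 11+3+3=17, value 66+48+10=124
- C+E+F+G: weight 4+6+3+3=16, value 51+10+48+10=119
- B+C: weight 11+4=15, value 66+51=117
Best: $165.

$165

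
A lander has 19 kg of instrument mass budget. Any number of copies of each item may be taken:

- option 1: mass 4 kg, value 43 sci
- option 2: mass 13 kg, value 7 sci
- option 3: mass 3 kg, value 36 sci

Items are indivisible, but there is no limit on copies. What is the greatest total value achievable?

223 sci

Best value-per-unit is option 3 at 36/3; filling with it alone gives 6×36 = 216.
Optimal mix: 1×option 1 + 5×option 3 → mass 19, value 223.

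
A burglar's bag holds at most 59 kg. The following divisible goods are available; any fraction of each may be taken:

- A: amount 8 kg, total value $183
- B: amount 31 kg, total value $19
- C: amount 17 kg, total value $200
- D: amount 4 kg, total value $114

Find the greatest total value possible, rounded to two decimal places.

515.39

Take in order of value per unit:
- D (114/4 per unit): all 4 → value 114, running total 114.00
- A (183/8 per unit): all 8 → value 183, running total 297.00
- C (200/17 per unit): all 17 → value 200, running total 497.00
- B (19/31 per unit): 30 of 31 → value 30×19/31 = 18.3871, running total 515.39
Total 515.39.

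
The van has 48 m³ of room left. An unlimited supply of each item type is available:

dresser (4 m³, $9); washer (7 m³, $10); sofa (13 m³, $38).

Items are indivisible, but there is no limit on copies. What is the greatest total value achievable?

$132

Best value-per-unit is sofa at 38/13; filling with it alone gives 3×38 = 114.
Optimal mix: 2×dresser + 3×sofa → volume 47, value 132.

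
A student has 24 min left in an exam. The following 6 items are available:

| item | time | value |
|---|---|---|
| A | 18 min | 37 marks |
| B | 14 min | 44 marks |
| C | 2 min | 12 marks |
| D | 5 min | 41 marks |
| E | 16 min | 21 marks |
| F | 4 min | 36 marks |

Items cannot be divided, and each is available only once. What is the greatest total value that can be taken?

121 marks

Check high-value combinations within 24 min:
- B+D+F: time 14+5+4=23, value 44+41+36=121
- B+C+D: time 14+2+5=21, value 44+12+41=97
- B+C+F: time 14+2+4=20, value 44+12+36=92
Best: 121 marks.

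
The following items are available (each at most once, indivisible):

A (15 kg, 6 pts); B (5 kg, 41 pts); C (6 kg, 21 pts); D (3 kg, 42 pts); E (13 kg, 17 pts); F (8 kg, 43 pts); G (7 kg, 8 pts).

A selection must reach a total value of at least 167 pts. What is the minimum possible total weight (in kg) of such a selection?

42

Subsets with value ≥ 167, sorted by total weight:
- B+C+D+E+F+G: weight 42, value 172
- A+B+C+D+E+F: weight 50, value 170
Minimum weight: 42 kg.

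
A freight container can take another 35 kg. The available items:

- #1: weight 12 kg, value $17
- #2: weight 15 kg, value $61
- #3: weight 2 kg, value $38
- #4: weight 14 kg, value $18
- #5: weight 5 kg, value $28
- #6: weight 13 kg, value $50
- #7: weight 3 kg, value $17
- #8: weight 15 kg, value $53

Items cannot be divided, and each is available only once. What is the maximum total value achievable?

$177

This is a 0/1 knapsack; check combinations near the capacity.
- #2+#3+#5+#6: weight 15+2+5+13=35, value 61+38+28+50=177
- #3+#5+#6+#8: weight 2+5+13+15=35, value 38+28+50+53=169
- #2+#3+#7+#8: weight 15+2+3+15=35, value 61+38+17+53=169
- #2+#3+#6+#7: weight 15+2+13+3=33, value 61+38+50+17=166
- #3+#6+#7+#8: weight 2+13+3+15=33, value 38+50+17+53=158
Best: $177.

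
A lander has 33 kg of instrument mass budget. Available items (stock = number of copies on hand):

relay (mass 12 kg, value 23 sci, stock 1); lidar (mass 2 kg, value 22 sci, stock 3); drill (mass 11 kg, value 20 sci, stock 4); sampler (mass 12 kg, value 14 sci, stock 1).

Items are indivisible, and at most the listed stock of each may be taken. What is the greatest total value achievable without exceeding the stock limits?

Best selections within mass 33 and stock limits:
- 1×relay + 3×lidar + 1×drill: mass 29, value 109
- 3×lidar + 2×drill: mass 28, value 106
- 1×relay + 3×lidar + 1×sampler: mass 30, value 103
Best: 109 sci.

109 sci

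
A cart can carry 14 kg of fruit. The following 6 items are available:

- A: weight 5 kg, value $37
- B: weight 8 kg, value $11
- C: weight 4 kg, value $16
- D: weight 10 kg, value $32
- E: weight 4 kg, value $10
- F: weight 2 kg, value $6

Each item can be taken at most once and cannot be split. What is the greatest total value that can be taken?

Check high-value combinations within 14 kg:
- A+C+E: weight 5+4+4=13, value 37+16+10=63
- A+C+F: weight 5+4+2=11, value 37+16+6=59
- A+C: weight 5+4=9, value 37+16=53
Best: $63.

$63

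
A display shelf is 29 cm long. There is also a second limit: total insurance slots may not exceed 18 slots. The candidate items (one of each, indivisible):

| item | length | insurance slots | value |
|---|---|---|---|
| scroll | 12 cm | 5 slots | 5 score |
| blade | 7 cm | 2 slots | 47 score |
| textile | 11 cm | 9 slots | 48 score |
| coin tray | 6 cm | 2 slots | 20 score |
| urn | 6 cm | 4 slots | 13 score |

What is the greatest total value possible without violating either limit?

115 score

Feasible sets respecting both limits:
- blade+textile+coin tray: length 24, insurance slots 13, value 115
- blade+textile+urn: length 24, insurance slots 15, value 108
- blade+textile: length 18, insurance slots 11, value 95
- textile+coin tray+urn: length 23, insurance slots 15, value 81
Best: 115 score.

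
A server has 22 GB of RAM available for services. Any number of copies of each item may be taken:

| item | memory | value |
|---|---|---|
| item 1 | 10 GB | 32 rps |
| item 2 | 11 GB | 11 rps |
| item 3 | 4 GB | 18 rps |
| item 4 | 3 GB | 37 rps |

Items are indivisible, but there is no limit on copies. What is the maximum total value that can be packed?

Best value-per-unit is item 4 at 37/3, and filling with it alone uses memory 7×3=21. No mix of the others beats 7×37 = 259.

259 rps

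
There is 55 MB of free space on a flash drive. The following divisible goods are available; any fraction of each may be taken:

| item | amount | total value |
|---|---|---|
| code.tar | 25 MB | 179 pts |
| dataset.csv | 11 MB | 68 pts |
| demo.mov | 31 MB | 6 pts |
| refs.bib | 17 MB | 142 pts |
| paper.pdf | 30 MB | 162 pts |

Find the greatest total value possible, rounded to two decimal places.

399.80

Take in order of value per unit:
- refs.bib (142/17 per unit): all 17 → value 142, running total 142.00
- code.tar (179/25 per unit): all 25 → value 179, running total 321.00
- dataset.csv (68/11 per unit): all 11 → value 68, running total 389.00
- paper.pdf (162/30 per unit): 2 of 30 → value 2×162/30 = 10.8000, running total 399.80
Total 399.80.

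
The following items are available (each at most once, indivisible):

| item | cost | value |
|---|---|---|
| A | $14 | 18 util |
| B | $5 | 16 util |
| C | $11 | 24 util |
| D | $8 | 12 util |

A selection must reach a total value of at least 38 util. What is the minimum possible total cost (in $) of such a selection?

16

Subsets with value ≥ 38, sorted by total cost:
- B+C: cost 16, value 40
- B+C+D: cost 24, value 52
- A+C: cost 25, value 42
- A+B+D: cost 27, value 46
Minimum cost: 16 $.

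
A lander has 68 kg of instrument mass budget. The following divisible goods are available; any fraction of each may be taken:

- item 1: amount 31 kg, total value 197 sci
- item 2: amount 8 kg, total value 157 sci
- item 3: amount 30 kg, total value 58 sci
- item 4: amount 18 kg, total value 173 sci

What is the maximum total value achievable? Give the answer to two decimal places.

Take in order of value per unit:
- item 2 (157/8 per unit): all 8 → value 157, running total 157.00
- item 4 (173/18 per unit): all 18 → value 173, running total 330.00
- item 1 (197/31 per unit): all 31 → value 197, running total 527.00
- item 3 (58/30 per unit): 11 of 30 → value 11×58/30 = 21.2667, running total 548.27
Total 548.27.

548.27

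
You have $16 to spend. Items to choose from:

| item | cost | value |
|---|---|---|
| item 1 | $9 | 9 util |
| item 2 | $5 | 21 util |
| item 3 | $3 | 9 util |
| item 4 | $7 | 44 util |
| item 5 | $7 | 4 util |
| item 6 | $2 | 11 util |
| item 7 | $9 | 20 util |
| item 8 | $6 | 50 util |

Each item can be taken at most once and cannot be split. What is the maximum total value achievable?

105 util

Check high-value combinations within $16:
- item 4+item 6+item 8: cost 7+2+6=15, value 44+11+50=105
- item 3+item 4+item 8: cost 3+7+6=16, value 9+44+50=103
- item 4+item 8: cost 7+6=13, value 44+50=94
Best: 105 util.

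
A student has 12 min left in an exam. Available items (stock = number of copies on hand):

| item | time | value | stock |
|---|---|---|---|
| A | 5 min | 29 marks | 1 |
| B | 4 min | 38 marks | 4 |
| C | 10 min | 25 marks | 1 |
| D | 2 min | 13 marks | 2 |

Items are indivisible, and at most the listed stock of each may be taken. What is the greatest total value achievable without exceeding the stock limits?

114 marks

Top feasible selections:
- 3×B: time 12, value 114
- 2×B + 2×D: time 12, value 102
Best: 114 marks.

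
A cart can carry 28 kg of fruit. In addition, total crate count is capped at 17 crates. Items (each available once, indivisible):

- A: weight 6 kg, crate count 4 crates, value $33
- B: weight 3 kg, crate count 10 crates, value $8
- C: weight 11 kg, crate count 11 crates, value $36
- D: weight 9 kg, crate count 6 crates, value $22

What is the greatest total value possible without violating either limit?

$69

Feasible sets respecting both limits:
- A+C: weight 17, crate count 15, value 69
- C+D: weight 20, crate count 17, value 58
- A+D: weight 15, crate count 10, value 55
Best: $69.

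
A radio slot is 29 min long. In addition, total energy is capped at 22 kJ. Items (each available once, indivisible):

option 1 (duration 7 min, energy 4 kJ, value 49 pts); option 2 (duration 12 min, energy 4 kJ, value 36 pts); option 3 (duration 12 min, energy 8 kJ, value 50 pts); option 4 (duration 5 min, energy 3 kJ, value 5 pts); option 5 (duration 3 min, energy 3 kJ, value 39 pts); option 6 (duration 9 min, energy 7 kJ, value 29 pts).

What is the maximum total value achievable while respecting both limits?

143 pts

Feasible sets respecting both limits:
- option 1+option 3+option 4+option 5: duration 27, energy 18, value 143
- option 1+option 3+option 5: duration 22, energy 15, value 138
- option 1+option 2+option 4+option 5: duration 27, energy 14, value 129
Best: 143 pts.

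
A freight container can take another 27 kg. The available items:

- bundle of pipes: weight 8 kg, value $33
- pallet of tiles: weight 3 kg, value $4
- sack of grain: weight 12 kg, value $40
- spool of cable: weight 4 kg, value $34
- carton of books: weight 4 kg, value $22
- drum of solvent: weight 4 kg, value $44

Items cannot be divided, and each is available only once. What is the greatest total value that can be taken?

$144

Check high-value combinations within 27 kg:
- pallet of tiles+sack of grain+spool of cable+carton of books+drum of solvent: weight 3+12+4+4+4=27, value 4+40+34+22+44=144
- sack of grain+spool of cable+carton of books+drum of solvent: weight 12+4+4+4=24, value 40+34+22+44=140
- bundle of pipes+pallet of tiles+spool of cable+carton of books+drum of solvent: weight 8+3+4+4+4=23, value 33+4+34+22+44=137
- bundle of pipes+spool of cable+carton of books+drum of solvent: weight 8+4+4+4=20, value 33+34+22+44=133
Best: $144.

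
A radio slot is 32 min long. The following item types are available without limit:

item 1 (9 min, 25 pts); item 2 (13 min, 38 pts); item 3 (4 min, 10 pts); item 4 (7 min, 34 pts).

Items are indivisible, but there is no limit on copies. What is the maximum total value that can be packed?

146 pts

Best value-per-unit is item 4 at 34/7; filling with it alone gives 4×34 = 136.
Optimal mix: 1×item 3 + 4×item 4 → duration 32, value 146.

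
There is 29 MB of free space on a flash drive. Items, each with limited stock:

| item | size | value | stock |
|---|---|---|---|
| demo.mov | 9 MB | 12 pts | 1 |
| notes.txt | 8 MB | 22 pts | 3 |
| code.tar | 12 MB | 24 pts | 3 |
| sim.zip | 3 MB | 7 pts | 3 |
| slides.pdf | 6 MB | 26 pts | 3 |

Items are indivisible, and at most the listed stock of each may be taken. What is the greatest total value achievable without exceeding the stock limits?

Top feasible selections:
- 1×notes.txt + 1×sim.zip + 3×slides.pdf: size 29, value 107
- 1×notes.txt + 3×slides.pdf: size 26, value 100
- 3×sim.zip + 3×slides.pdf: size 27, value 99
Best: 107 pts.

107 pts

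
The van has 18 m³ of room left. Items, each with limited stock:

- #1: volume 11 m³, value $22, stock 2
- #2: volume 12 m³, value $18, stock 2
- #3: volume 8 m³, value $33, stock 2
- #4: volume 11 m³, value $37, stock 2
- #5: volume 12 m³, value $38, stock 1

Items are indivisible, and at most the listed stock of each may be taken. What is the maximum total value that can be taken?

Best selections within volume 18 and stock limits:
- 2×#3: volume 16, value 66
- 1×#5: volume 12, value 38
Best: $66.

$66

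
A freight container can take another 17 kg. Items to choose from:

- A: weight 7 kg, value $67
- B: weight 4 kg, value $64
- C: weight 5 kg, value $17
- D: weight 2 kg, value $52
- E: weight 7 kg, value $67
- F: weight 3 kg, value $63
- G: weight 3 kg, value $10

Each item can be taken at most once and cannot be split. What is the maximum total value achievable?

$246

Check high-value combinations within 17 kg:
- A+B+D+F: weight 7+4+2+3=16, value 67+64+52+63=246
- B+D+E+F: weight 4+2+7+3=16, value 64+52+67+63=246
- B+C+D+F+G: weight 4+5+2+3+3=17, value 64+17+52+63+10=206
- A+B+F+G: weight 7+4+3+3=17, value 67+64+63+10=204
- B+E+F+G: weight 4+7+3+3=17, value 64+67+63+10=204
Best: $246.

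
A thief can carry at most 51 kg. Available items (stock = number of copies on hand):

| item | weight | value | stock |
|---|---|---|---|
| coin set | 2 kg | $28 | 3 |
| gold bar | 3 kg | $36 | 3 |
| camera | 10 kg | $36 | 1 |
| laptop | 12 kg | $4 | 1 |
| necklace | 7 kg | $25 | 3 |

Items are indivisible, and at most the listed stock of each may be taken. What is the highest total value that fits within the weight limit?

Best selections within weight 51 and stock limits:
- 3×coin set + 3×gold bar + 1×camera + 3×necklace: weight 46, value 303
- 3×coin set + 3×gold bar + 1×camera + 1×laptop + 2×necklace: weight 51, value 282
- 3×coin set + 3×gold bar + 1×camera + 2×necklace: weight 39, value 278
- 2×coin set + 3×gold bar + 1×camera + 3×necklace: weight 44, value 275
Best: $303.

$303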